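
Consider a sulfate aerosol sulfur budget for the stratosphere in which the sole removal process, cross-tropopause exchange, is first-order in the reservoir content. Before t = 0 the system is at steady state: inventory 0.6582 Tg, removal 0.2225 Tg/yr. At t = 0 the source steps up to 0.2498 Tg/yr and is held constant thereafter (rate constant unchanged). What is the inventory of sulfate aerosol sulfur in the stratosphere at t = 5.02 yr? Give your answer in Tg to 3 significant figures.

0.724 Tg

Residence time τ = M₀/F₀ = 2.958 yr. The eventual steady state is M_∞ = M₀·(F₁/F₀) = 0.6582 × 0.2498/0.2225 = 0.73896 Tg.
The anomaly ΔM(t) = M(t) − M_∞ decays as ΔM₀·e^(−t/τ) with ΔM₀ = 0.6582 − 0.73896 = −0.08076 Tg.
At t = 5.02 yr, e^(−t/τ) = e^(−1.697) = 0.1832, so ΔM = −0.01480 Tg and M = 0.73896 − 0.01480 = 0.72416 Tg.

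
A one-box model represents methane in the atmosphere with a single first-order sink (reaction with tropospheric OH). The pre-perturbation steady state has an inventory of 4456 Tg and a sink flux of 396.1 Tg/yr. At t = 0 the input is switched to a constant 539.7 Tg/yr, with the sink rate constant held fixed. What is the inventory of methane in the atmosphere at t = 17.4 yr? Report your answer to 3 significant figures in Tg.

τ = M₀/F₀ = 4456/396.1 = 11.25 yr; rate constant k = 1/τ.
New steady state M_∞ = F₁/k = F₁·τ = 539.7 × 11.25 = 6071.5 Tg.
M(t) = M_∞ + (M₀ − M_∞)·e^(−t/τ); t/τ = 17.4/11.25 = 1.547, so e^(−t/τ) = 0.2129.
M(t) = 6071.5 − 1615 × 0.2129 = 5727.4 Tg.

5730 Tg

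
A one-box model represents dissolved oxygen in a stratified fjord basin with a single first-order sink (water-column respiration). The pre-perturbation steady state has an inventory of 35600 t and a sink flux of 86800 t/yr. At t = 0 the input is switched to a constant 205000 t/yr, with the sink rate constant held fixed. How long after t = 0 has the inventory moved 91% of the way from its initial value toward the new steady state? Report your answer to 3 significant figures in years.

τ = M₀/F₀ = 35600/86800 = 0.4101 yr.
The remaining gap fraction is e^(−t/τ); 91% covered ⇒ e^(−t/τ) = 0.0900.
t = −τ ln(0.0900) = 0.4101 × 2.408 = 0.9876 yr.

0.988 yr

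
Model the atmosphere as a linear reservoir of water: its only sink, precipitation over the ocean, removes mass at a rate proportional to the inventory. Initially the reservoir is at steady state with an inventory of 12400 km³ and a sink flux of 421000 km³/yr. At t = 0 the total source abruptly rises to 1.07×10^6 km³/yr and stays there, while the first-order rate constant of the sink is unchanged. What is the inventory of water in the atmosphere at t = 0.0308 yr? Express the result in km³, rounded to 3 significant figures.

24800 km³

Residence time τ = M₀/F₀ = 0.02945 yr. The eventual steady state is M_∞ = M₀·(F₁/F₀) = 12400 × 1.07×10^6/421000 = 31515 km³.
The anomaly ΔM(t) = M(t) − M_∞ decays as ΔM₀·e^(−t/τ) with ΔM₀ = 12400 − 31515 = −19120 km³.
At t = 0.0308 yr, e^(−t/τ) = e^(−1.046) = 0.3514, so ΔM = −6718 km³ and M = 31515 − 6718 = 24797 km³.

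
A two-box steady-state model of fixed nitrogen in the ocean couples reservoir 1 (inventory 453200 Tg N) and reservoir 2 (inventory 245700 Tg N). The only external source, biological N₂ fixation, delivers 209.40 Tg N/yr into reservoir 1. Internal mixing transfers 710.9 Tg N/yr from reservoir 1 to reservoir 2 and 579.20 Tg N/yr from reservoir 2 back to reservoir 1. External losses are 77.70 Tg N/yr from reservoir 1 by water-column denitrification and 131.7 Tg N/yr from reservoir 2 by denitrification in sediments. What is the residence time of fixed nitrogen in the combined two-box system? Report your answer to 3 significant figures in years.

3340 yr

For the system as a whole, the A↔B exchange is internal and contributes nothing to the throughput; only the external sinks remove mass.
M_total = 453200 + 245700 = 698900 Tg N.
ΣF_external_out = 77.70 + 131.7 = 209.40 Tg N/yr.
τ = M_total / ΣF_ext = 698900 / 209.40 = 3338 yr.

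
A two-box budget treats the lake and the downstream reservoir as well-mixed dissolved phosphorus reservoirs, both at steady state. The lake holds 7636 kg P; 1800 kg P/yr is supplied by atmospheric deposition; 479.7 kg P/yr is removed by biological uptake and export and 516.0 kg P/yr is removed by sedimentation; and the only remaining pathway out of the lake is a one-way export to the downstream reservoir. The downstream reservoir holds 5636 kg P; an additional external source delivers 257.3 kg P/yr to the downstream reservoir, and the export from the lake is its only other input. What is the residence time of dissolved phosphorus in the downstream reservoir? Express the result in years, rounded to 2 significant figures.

Balance the lake: ΣF_in = 1800.0 kg P/yr.
Export to the downstream reservoir = ΣF_in − (479.7 + 516.0) = 804.30 kg P/yr.
Total input to the downstream reservoir = 804.30 + 257.3 = 1061.6 kg P/yr; at steady state this equals its total output.
τ = M / F = 5636 / 1061.6 = 5.309 yr.

5.3 yr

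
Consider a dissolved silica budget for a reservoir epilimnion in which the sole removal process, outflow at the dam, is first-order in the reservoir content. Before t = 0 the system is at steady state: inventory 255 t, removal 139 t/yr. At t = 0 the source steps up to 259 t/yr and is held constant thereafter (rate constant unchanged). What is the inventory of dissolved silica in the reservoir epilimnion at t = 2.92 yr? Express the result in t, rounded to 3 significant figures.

430 t

The sink rate constant is k = F₀/M₀ = 139/255 = 0.5451 yr⁻¹.
Solving dM/dt = F₁ − kM with M(0) = M₀ gives M(t) = F₁/k + (M₀ − F₁/k)·e^(−kt).
F₁/k = 259/0.5451 = 475.14 t; kt = 0.5451 × 2.92 = 1.592, e^(−kt) = 0.2036.
M(2.92) = 475.14 + (255 − 475.14) × 0.2036 = 475.14 − 44.82 = 430.33 t.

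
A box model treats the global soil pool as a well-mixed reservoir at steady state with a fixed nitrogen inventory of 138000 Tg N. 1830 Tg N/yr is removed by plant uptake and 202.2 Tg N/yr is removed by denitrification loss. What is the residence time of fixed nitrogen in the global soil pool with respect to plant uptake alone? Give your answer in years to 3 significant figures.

Residence time with respect to a single sink: τ = M / F_sink.
τ = 138000 / 1830 = 75.41 yr.

75.4 yr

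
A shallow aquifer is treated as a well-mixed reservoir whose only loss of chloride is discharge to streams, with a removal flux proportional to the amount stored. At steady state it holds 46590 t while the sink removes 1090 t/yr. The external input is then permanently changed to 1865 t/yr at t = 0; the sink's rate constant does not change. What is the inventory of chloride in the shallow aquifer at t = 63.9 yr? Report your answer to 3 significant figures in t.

72300 t

Residence time τ = M₀/F₀ = 42.74 yr. The eventual steady state is M_∞ = M₀·(F₁/F₀) = 46590 × 1865/1090 = 79716 t.
The anomaly ΔM(t) = M(t) − M_∞ decays as ΔM₀·e^(−t/τ) with ΔM₀ = 46590 − 79716 = −33130 t.
At t = 63.9 yr, e^(−t/τ) = e^(−1.495) = 0.2243, so ΔM = −7429 t and M = 79716 − 7429 = 72287 t.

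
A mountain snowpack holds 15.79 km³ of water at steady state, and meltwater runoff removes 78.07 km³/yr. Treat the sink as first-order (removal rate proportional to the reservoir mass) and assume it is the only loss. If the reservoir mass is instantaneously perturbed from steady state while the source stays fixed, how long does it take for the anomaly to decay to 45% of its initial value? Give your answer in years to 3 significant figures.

0.162 yr

For a linear reservoir the anomaly decays as exp(−t/τ) with τ = M/F = 15.79/78.07 = 0.2023 yr.
exp(−t/τ) = 0.45 ⇒ t = −τ ln(0.45) = 0.2023 × 0.7985 = 0.1615 yr.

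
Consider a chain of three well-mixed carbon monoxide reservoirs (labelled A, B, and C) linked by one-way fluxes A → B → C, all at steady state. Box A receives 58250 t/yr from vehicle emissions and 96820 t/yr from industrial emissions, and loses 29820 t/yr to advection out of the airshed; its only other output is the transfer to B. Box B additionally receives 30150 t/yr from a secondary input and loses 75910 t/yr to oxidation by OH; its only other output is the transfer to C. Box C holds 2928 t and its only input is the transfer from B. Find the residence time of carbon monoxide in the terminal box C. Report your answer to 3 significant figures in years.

0.0368 yr

Box A: F(A→B) = (58250 + 96820) − 29820 = 125250 t/yr.
Box B: F(B→C) = (125250 + 30150) − 75910 = 79490 t/yr.
Box C throughput = its input = 79490 t/yr; τ = 2928 / 79490 = 0.03683 yr.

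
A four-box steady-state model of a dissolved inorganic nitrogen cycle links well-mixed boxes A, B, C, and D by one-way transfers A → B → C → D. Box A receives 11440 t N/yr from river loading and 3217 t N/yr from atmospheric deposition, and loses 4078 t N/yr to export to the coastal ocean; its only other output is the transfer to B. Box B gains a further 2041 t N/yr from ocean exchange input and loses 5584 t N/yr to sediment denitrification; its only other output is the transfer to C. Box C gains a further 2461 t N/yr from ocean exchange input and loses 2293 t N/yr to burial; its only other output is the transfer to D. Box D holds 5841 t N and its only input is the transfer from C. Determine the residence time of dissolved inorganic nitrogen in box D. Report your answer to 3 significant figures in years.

0.811 yr

Box A: F(A→B) = (11440 + 3217) − 4078 = 10579 t N/yr.
Box B: F(B→C) = (10579 + 2041) − 5584 = 7036.0 t N/yr.
Box C: F(C→D) = (7036.0 + 2461) − 2293 = 7204.0 t N/yr.
Box D throughput = its input = 7204.0 t N/yr; τ = 5841 / 7204.0 = 0.8108 yr.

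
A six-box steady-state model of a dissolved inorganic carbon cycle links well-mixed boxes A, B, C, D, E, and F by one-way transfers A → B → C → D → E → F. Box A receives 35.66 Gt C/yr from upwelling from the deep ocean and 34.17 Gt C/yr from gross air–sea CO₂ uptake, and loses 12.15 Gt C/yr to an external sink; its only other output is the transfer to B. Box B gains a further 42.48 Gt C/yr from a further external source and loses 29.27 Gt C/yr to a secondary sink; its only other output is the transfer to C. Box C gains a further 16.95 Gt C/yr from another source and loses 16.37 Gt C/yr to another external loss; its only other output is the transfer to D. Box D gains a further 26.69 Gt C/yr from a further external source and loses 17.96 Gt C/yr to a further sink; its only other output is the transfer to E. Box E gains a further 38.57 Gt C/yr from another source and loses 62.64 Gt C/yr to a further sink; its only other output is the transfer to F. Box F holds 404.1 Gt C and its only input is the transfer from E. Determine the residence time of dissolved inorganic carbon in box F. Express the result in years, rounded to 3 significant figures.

7.20 yr

Box A: F(A→B) = (35.66 + 34.17) − 12.15 = 57.680 Gt C/yr.
Box B: F(B→C) = (57.680 + 42.48) − 29.27 = 70.890 Gt C/yr.
Box C: F(C→D) = (70.890 + 16.95) − 16.37 = 71.470 Gt C/yr.
Box D: F(D→E) = (71.470 + 26.69) − 17.96 = 80.200 Gt C/yr.
Box E: F(E→F) = (80.200 + 38.57) − 62.64 = 56.130 Gt C/yr.
Box F throughput = its input = 56.130 Gt C/yr; τ = 404.1 / 56.130 = 7.199 yr.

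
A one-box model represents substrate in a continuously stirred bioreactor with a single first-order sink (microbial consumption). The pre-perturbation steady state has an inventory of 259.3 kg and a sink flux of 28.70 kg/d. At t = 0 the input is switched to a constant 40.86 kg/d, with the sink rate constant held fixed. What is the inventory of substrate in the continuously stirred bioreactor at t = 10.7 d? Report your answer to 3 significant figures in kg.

Residence time τ = M₀/F₀ = 9.035 d. The eventual steady state is M_∞ = M₀·(F₁/F₀) = 259.3 × 40.86/28.70 = 369.16 kg.
The anomaly ΔM(t) = M(t) − M_∞ decays as ΔM₀·e^(−t/τ) with ΔM₀ = 259.3 − 369.16 = −109.9 kg.
At t = 10.7 d, e^(−t/τ) = e^(−1.184) = 0.3060, so ΔM = −33.61 kg and M = 369.16 − 33.61 = 335.55 kg.

336 kg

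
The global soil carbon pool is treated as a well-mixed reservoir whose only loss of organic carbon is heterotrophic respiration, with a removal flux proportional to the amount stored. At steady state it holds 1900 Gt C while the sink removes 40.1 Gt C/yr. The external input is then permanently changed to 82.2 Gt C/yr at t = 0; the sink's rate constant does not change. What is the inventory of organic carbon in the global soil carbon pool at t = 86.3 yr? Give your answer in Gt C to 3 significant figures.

3570 Gt C

τ = M₀/F₀ = 1900/40.1 = 47.38 yr; rate constant k = 1/τ.
New steady state M_∞ = F₁/k = F₁·τ = 82.2 × 47.38 = 3894.8 Gt C.
M(t) = M_∞ + (M₀ − M_∞)·e^(−t/τ); t/τ = 86.3/47.38 = 1.821, so e^(−t/τ) = 0.1618.
M(t) = 3894.8 − 1995 × 0.1618 = 3572.0 Gt C.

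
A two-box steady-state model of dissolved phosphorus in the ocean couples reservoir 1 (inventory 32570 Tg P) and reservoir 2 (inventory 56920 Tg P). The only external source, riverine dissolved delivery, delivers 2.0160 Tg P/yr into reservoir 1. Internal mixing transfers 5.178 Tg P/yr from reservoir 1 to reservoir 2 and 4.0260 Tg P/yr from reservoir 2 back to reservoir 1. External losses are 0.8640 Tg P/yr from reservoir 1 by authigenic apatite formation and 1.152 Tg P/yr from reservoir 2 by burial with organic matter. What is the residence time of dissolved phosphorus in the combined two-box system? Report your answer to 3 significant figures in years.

For the system as a whole, the A↔B exchange is internal and contributes nothing to the throughput; only the external sinks remove mass.
M_total = 32570 + 56920 = 89490 Tg P.
ΣF_external_out = 0.8640 + 1.152 = 2.0160 Tg P/yr.
τ = M_total / ΣF_ext = 89490 / 2.0160 = 44390 yr.

44400 yr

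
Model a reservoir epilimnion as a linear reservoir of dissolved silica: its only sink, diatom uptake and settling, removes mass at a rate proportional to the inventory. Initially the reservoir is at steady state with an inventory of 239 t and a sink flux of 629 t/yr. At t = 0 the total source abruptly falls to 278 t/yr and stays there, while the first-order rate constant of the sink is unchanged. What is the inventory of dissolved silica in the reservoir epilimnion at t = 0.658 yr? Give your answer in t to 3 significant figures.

129 t

Residence time τ = M₀/F₀ = 0.3800 yr. The eventual steady state is M_∞ = M₀·(F₁/F₀) = 239 × 278/629 = 105.63 t.
The anomaly ΔM(t) = M(t) − M_∞ decays as ΔM₀·e^(−t/τ) with ΔM₀ = 239 − 105.63 = 133.4 t.
At t = 0.658 yr, e^(−t/τ) = e^(−1.732) = 0.1770, so ΔM = 23.60 t and M = 105.63 + 23.60 = 129.23 t.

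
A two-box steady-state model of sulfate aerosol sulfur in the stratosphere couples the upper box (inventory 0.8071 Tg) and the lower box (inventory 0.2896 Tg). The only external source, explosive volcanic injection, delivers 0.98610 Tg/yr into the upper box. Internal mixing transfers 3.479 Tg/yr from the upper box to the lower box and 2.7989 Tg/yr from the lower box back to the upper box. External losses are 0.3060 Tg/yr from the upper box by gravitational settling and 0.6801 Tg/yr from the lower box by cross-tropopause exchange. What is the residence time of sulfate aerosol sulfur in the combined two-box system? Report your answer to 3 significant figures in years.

For the system as a whole, the A↔B exchange is internal and contributes nothing to the throughput; only the external sinks remove mass.
M_total = 0.8071 + 0.2896 = 1.0967 Tg.
ΣF_external_out = 0.3060 + 0.6801 = 0.98610 Tg/yr.
τ = M_total / ΣF_ext = 1.0967 / 0.98610 = 1.112 yr.

1.11 yr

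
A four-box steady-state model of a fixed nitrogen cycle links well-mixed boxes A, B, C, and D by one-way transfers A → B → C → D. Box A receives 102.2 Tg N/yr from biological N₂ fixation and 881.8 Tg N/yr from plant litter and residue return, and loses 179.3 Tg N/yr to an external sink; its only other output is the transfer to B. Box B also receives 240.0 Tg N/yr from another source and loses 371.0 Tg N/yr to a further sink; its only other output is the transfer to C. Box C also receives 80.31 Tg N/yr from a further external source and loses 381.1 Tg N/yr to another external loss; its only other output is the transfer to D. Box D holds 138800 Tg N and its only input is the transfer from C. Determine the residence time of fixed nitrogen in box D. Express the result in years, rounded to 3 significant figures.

372 yr

Box A: F(A→B) = (102.2 + 881.8) − 179.3 = 804.70 Tg N/yr.
Box B: F(B→C) = (804.70 + 240.0) − 371.0 = 673.70 Tg N/yr.
Box C: F(C→D) = (673.70 + 80.31) − 381.1 = 372.91 Tg N/yr.
Box D throughput = its input = 372.91 Tg N/yr; τ = 138800 / 372.91 = 372.2 yr.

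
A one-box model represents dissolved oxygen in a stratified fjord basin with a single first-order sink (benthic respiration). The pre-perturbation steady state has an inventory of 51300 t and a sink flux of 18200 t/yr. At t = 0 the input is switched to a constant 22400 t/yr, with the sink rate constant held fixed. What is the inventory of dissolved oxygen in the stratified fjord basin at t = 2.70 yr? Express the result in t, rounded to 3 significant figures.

58600 t

Residence time τ = M₀/F₀ = 2.819 yr. The eventual steady state is M_∞ = M₀·(F₁/F₀) = 51300 × 22400/18200 = 63138 t.
The anomaly ΔM(t) = M(t) − M_∞ decays as ΔM₀·e^(−t/τ) with ΔM₀ = 51300 − 63138 = −11840 t.
At t = 2.70 yr, e^(−t/τ) = e^(−0.9579) = 0.3837, so ΔM = −4542 t and M = 63138 − 4542 = 58596 t.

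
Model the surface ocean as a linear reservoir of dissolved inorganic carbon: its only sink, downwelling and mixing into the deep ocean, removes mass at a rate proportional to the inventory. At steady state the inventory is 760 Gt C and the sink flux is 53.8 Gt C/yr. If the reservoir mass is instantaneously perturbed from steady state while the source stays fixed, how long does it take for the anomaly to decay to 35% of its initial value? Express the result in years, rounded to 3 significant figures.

14.8 yr

For a linear reservoir the anomaly decays as exp(−t/τ) with τ = M/F = 760/53.8 = 14.13 yr.
exp(−t/τ) = 0.35 ⇒ t = −τ ln(0.35) = 14.13 × 1.050 = 14.83 yr.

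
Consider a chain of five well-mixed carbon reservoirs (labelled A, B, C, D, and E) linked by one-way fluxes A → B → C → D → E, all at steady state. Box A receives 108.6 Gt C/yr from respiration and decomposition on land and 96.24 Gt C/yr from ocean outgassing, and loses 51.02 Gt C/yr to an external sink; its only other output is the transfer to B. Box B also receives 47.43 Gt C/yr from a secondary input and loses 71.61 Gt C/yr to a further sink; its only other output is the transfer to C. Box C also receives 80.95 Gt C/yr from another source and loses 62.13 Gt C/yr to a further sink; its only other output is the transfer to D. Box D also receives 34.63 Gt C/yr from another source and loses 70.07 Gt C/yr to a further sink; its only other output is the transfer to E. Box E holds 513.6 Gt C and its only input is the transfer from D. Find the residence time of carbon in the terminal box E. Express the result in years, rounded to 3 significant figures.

Box A: F(A→B) = (108.6 + 96.24) − 51.02 = 153.82 Gt C/yr.
Box B: F(B→C) = (153.82 + 47.43) − 71.61 = 129.64 Gt C/yr.
Box C: F(C→D) = (129.64 + 80.95) − 62.13 = 148.46 Gt C/yr.
Box D: F(D→E) = (148.46 + 34.63) − 70.07 = 113.02 Gt C/yr.
Box E throughput = its input = 113.02 Gt C/yr; τ = 513.6 / 113.02 = 4.544 yr.

4.54 yr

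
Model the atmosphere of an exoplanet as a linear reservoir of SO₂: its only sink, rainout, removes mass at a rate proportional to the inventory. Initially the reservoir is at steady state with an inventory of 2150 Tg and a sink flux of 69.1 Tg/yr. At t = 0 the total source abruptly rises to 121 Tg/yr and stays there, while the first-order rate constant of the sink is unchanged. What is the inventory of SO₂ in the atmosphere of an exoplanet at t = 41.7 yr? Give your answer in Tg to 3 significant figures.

The sink rate constant is k = F₀/M₀ = 69.1/2150 = 0.03214 yr⁻¹.
Solving dM/dt = F₁ − kM with M(0) = M₀ gives M(t) = F₁/k + (M₀ − F₁/k)·e^(−kt).
F₁/k = 121/0.03214 = 3764.8 Tg; kt = 0.03214 × 41.7 = 1.340, e^(−kt) = 0.2618.
M(41.7) = 3764.8 + (2150 − 3764.8) × 0.2618 = 3764.8 − 422.7 = 3342.1 Tg.

3340 Tg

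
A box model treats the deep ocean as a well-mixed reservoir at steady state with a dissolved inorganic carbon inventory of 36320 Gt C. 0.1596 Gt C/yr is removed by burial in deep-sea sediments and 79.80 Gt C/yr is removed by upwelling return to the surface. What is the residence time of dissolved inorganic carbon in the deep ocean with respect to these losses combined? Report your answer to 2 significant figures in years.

Total removal = 0.1596 + 79.80 = 79.960 Gt C/yr.
τ = M / ΣF_out = 36320 / 79.960 = 454.2 yr.

450 yr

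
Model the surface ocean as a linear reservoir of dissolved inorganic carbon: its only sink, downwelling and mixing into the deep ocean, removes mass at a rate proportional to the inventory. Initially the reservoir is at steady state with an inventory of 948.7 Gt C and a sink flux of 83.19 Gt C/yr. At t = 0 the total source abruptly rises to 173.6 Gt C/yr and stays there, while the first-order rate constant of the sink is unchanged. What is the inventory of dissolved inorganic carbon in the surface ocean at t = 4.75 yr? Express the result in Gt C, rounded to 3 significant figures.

The sink rate constant is k = F₀/M₀ = 83.19/948.7 = 0.08769 yr⁻¹.
Solving dM/dt = F₁ − kM with M(0) = M₀ gives M(t) = F₁/k + (M₀ − F₁/k)·e^(−kt).
F₁/k = 173.6/0.08769 = 1979.7 Gt C; kt = 0.08769 × 4.75 = 0.4165, e^(−kt) = 0.6593.
M(4.75) = 1979.7 + (948.7 − 1979.7) × 0.6593 = 1979.7 − 679.8 = 1299.9 Gt C.

1300 Gt C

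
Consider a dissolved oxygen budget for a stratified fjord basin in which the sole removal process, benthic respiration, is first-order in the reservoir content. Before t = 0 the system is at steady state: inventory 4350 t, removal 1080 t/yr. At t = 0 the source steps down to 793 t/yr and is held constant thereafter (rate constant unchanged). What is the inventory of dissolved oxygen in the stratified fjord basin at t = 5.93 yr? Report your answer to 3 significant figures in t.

The sink rate constant is k = F₀/M₀ = 1080/4350 = 0.2483 yr⁻¹.
Solving dM/dt = F₁ − kM with M(0) = M₀ gives M(t) = F₁/k + (M₀ − F₁/k)·e^(−kt).
F₁/k = 793/0.2483 = 3194.0 t; kt = 0.2483 × 5.93 = 1.472, e^(−kt) = 0.2294.
M(5.93) = 3194.0 + (4350 − 3194.0) × 0.2294 = 3194.0 + 265.2 = 3459.2 t.

3460 t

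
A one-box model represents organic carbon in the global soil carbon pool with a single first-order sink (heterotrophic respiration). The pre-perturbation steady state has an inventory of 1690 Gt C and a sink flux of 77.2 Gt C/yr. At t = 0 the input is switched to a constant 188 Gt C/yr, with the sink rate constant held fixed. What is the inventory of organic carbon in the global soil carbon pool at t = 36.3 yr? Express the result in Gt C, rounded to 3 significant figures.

3650 Gt C

Residence time τ = M₀/F₀ = 21.89 yr. The eventual steady state is M_∞ = M₀·(F₁/F₀) = 1690 × 188/77.2 = 4115.5 Gt C.
The anomaly ΔM(t) = M(t) − M_∞ decays as ΔM₀·e^(−t/τ) with ΔM₀ = 1690 − 4115.5 = −2426 Gt C.
At t = 36.3 yr, e^(−t/τ) = e^(−1.658) = 0.1905, so ΔM = −462.0 Gt C and M = 4115.5 − 462.0 = 3653.5 Gt C.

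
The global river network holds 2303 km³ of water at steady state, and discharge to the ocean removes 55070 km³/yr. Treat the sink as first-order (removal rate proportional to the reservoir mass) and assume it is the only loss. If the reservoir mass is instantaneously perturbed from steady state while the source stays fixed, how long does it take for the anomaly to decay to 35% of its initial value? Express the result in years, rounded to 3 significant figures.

0.0439 yr

For a linear reservoir the anomaly decays as exp(−t/τ) with τ = M/F = 2303/55070 = 0.04182 yr.
exp(−t/τ) = 0.35 ⇒ t = −τ ln(0.35) = 0.04182 × 1.050 = 0.04390 yr.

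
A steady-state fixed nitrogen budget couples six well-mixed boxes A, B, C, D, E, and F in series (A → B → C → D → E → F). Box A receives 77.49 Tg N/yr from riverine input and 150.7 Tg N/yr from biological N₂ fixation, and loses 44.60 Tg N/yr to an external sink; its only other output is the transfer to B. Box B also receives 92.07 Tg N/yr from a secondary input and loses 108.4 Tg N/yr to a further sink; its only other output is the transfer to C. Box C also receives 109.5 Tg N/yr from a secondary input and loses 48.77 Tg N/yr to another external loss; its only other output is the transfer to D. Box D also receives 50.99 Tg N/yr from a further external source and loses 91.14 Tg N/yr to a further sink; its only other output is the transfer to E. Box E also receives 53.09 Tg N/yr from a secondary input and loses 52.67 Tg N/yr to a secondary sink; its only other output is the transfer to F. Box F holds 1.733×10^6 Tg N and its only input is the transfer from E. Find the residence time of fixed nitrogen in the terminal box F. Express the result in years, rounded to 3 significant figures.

9210 yr

Box A: F(A→B) = (77.49 + 150.7) − 44.60 = 183.59 Tg N/yr.
Box B: F(B→C) = (183.59 + 92.07) − 108.4 = 167.26 Tg N/yr.
Box C: F(C→D) = (167.26 + 109.5) − 48.77 = 227.99 Tg N/yr.
Box D: F(D→E) = (227.99 + 50.99) − 91.14 = 187.84 Tg N/yr.
Box E: F(E→F) = (187.84 + 53.09) − 52.67 = 188.26 Tg N/yr.
Box F throughput = its input = 188.26 Tg N/yr; τ = 1.733×10^6 / 188.26 = 9205 yr.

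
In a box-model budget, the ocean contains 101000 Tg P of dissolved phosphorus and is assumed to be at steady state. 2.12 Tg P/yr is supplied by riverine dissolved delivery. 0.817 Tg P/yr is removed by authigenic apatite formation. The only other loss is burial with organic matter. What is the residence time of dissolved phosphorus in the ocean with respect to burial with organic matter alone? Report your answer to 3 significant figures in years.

At steady state ΣF_in = ΣF_out.
ΣF_in = 2.1200 Tg P/yr.
Burial with organic matter flux = ΣF_in − (0.817) = 2.1200 − 0.8170 = 1.303 Tg P/yr.
τ = M / F = 101000 / 1.303 = 77510 yr.

77500 yr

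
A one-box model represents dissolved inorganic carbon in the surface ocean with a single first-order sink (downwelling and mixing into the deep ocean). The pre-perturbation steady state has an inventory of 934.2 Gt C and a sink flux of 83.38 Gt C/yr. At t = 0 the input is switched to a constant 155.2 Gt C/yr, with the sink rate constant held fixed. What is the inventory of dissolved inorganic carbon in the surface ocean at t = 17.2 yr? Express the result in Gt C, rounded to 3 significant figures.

1570 Gt C

Residence time τ = M₀/F₀ = 11.20 yr. The eventual steady state is M_∞ = M₀·(F₁/F₀) = 934.2 × 155.2/83.38 = 1738.9 Gt C.
The anomaly ΔM(t) = M(t) − M_∞ decays as ΔM₀·e^(−t/τ) with ΔM₀ = 934.2 − 1738.9 = −804.7 Gt C.
At t = 17.2 yr, e^(−t/τ) = e^(−1.535) = 0.2154, so ΔM = −173.3 Gt C and M = 1738.9 − 173.3 = 1565.5 Gt C.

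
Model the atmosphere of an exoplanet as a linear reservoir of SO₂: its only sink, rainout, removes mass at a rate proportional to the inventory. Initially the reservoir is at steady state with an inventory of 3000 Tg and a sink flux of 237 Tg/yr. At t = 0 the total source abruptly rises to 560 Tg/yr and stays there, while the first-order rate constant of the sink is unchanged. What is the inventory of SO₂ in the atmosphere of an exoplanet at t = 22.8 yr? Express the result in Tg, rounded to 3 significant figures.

τ = M₀/F₀ = 3000/237 = 12.66 yr; rate constant k = 1/τ.
New steady state M_∞ = F₁/k = F₁·τ = 560 × 12.66 = 7088.6 Tg.
M(t) = M_∞ + (M₀ − M_∞)·e^(−t/τ); t/τ = 22.8/12.66 = 1.801, so e^(−t/τ) = 0.1651.
M(t) = 7088.6 − 4089 × 0.1651 = 6413.6 Tg.

6410 Tg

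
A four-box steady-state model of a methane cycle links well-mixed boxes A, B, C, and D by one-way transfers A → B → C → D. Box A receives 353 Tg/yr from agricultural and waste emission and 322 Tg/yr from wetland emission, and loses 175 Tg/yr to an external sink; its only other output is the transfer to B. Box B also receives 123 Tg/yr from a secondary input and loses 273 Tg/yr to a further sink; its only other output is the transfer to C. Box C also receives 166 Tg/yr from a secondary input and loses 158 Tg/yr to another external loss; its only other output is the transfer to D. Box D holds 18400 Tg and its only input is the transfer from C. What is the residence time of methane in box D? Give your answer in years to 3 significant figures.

51.4 yr

Box A: F(A→B) = (353 + 322) − 175 = 500.00 Tg/yr.
Box B: F(B→C) = (500.00 + 123) − 273 = 350.00 Tg/yr.
Box C: F(C→D) = (350.00 + 166) − 158 = 358.00 Tg/yr.
Box D throughput = its input = 358.00 Tg/yr; τ = 18400 / 358.00 = 51.40 yr.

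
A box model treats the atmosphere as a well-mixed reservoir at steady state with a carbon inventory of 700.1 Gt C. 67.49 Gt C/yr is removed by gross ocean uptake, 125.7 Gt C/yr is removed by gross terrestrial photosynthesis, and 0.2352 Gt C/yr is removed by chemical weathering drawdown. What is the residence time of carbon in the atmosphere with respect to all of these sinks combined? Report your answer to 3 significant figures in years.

Total removal flux = 67.49 + 125.7 + 0.2352 = 193.43 Gt C/yr.
τ = M / ΣF_out = 700.1 / 193.43 = 3.619 yr.

3.62 yr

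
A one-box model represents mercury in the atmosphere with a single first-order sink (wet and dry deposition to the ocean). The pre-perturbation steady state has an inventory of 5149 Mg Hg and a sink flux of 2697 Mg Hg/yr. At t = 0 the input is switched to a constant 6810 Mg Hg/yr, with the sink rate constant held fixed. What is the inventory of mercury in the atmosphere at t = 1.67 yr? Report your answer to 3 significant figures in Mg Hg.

The sink rate constant is k = F₀/M₀ = 2697/5149 = 0.5238 yr⁻¹.
Solving dM/dt = F₁ − kM with M(0) = M₀ gives M(t) = F₁/k + (M₀ − F₁/k)·e^(−kt).
F₁/k = 6810/0.5238 = 13001 Mg Hg; kt = 0.5238 × 1.67 = 0.8747, e^(−kt) = 0.4170.
M(1.67) = 13001 + (5149 − 13001) × 0.4170 = 13001 − 3274 = 9727.1 Mg Hg.

9730 Mg Hg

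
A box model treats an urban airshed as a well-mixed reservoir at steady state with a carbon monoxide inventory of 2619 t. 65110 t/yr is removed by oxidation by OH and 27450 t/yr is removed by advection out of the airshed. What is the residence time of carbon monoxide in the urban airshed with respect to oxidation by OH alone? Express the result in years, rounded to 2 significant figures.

Residence time with respect to a single sink: τ = M / F_sink.
τ = 2619 / 65110 = 0.04022 yr.

0.040 yr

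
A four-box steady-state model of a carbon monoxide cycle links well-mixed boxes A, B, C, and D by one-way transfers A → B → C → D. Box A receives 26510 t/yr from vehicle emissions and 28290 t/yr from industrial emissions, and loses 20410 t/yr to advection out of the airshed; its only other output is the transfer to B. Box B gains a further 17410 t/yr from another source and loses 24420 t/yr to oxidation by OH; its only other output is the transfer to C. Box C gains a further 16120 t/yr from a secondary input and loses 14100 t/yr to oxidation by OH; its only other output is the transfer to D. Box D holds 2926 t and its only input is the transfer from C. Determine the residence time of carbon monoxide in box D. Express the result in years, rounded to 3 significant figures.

Box A: F(A→B) = (26510 + 28290) − 20410 = 34390 t/yr.
Box B: F(B→C) = (34390 + 17410) − 24420 = 27380 t/yr.
Box C: F(C→D) = (27380 + 16120) − 14100 = 29400 t/yr.
Box D throughput = its input = 29400 t/yr; τ = 2926 / 29400 = 0.09952 yr.

0.0995 yr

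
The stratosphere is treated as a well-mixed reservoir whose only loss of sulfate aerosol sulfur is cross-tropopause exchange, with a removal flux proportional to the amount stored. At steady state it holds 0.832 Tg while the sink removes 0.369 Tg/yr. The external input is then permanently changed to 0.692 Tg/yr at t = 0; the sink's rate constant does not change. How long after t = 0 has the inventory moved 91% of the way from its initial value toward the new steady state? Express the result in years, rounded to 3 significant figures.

τ = M₀/F₀ = 0.832/0.369 = 2.255 yr.
The remaining gap fraction is e^(−t/τ); 91% covered ⇒ e^(−t/τ) = 0.0900.
t = −τ ln(0.0900) = 2.255 × 2.408 = 5.429 yr.

5.43 yr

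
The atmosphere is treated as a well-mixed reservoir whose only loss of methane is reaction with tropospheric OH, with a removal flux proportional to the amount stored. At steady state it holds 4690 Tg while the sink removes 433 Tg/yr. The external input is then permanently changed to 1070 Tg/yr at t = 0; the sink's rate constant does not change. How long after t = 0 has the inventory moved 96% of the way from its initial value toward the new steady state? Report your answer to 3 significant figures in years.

34.9 yr

τ = M₀/F₀ = 4690/433 = 10.83 yr.
The remaining gap fraction is e^(−t/τ); 96% covered ⇒ e^(−t/τ) = 0.0400.
t = −τ ln(0.0400) = 10.83 × 3.219 = 34.86 yr.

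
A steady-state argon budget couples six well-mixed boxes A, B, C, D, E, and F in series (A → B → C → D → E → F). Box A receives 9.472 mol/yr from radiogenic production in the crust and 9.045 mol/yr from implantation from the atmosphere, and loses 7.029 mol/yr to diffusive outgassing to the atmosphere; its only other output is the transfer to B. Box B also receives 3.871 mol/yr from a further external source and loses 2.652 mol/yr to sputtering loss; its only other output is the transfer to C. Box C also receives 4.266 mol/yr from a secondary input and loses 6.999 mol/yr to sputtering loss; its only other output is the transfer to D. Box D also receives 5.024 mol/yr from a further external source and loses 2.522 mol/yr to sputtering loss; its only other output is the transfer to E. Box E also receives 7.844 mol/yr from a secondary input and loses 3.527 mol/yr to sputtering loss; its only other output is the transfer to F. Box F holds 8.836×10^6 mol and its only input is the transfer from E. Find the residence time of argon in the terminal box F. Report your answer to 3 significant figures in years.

526000 yr

Box A: F(A→B) = (9.472 + 9.045) − 7.029 = 11.488 mol/yr.
Box B: F(B→C) = (11.488 + 3.871) − 2.652 = 12.707 mol/yr.
Box C: F(C→D) = (12.707 + 4.266) − 6.999 = 9.9740 mol/yr.
Box D: F(D→E) = (9.9740 + 5.024) − 2.522 = 12.476 mol/yr.
Box E: F(E→F) = (12.476 + 7.844) − 3.527 = 16.793 mol/yr.
Box F throughput = its input = 16.793 mol/yr; τ = 8.836×10^6 / 16.793 = 526200 yr.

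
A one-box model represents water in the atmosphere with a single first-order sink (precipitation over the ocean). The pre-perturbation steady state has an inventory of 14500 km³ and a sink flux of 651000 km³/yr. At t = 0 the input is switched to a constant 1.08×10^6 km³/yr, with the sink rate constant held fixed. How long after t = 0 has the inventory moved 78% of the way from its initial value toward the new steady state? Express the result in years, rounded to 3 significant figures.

τ = M₀/F₀ = 14500/651000 = 0.02227 yr.
The remaining gap fraction is e^(−t/τ); 78% covered ⇒ e^(−t/τ) = 0.220.
t = −τ ln(0.220) = 0.02227 × 1.514 = 0.03372 yr.

0.0337 yr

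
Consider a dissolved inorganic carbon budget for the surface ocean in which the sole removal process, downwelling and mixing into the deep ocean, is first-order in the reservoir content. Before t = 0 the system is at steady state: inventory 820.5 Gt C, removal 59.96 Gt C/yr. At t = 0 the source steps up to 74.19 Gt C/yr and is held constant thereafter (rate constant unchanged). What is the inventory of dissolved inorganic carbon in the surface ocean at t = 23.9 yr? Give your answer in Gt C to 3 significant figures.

τ = M₀/F₀ = 820.5/59.96 = 13.68 yr; rate constant k = 1/τ.
New steady state M_∞ = F₁/k = F₁·τ = 74.19 × 13.68 = 1015.2 Gt C.
M(t) = M_∞ + (M₀ − M_∞)·e^(−t/τ); t/τ = 23.9/13.68 = 1.747, so e^(−t/τ) = 0.1744.
M(t) = 1015.2 − 194.7 × 0.1744 = 981.27 Gt C.

981 Gt C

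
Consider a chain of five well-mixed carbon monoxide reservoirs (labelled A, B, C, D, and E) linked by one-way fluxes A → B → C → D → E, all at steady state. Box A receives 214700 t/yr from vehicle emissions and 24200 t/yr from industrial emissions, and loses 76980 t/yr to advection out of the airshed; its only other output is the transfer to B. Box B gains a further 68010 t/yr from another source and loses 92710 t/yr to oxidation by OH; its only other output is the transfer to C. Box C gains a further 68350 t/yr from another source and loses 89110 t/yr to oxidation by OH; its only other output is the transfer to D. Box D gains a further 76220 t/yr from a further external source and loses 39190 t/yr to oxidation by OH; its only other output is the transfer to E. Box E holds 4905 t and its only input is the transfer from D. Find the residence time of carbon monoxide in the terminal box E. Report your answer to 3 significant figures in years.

0.0320 yr

Box A: F(A→B) = (214700 + 24200) − 76980 = 161920 t/yr.
Box B: F(B→C) = (161920 + 68010) − 92710 = 137220 t/yr.
Box C: F(C→D) = (137220 + 68350) − 89110 = 116460 t/yr.
Box D: F(D→E) = (116460 + 76220) − 39190 = 153490 t/yr.
Box E throughput = its input = 153490 t/yr; τ = 4905 / 153490 = 0.03196 yr.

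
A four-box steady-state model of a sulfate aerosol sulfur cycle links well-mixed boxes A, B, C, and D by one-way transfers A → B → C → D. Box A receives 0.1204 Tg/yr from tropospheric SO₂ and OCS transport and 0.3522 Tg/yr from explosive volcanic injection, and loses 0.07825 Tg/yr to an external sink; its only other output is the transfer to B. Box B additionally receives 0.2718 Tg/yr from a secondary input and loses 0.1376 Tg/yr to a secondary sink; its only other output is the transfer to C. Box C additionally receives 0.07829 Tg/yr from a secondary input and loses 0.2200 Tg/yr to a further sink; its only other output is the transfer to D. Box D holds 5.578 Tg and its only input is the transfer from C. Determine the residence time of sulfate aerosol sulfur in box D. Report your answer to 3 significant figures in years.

Box A: F(A→B) = (0.1204 + 0.3522) − 0.07825 = 0.39435 Tg/yr.
Box B: F(B→C) = (0.39435 + 0.2718) − 0.1376 = 0.52855 Tg/yr.
Box C: F(C→D) = (0.52855 + 0.07829) − 0.2200 = 0.38684 Tg/yr.
Box D throughput = its input = 0.38684 Tg/yr; τ = 5.578 / 0.38684 = 14.42 yr.

14.4 yr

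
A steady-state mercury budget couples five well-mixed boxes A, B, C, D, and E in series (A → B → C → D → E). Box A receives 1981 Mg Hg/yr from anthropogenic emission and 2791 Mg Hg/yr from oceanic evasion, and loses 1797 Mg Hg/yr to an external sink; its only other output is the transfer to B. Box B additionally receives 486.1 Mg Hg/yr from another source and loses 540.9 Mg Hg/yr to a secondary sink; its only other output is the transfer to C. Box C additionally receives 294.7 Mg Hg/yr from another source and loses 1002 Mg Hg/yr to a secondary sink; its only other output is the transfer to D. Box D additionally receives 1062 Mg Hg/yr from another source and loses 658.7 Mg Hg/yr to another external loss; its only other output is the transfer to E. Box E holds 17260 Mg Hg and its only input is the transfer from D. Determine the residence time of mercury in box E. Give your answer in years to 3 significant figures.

Box A: F(A→B) = (1981 + 2791) − 1797 = 2975.0 Mg Hg/yr.
Box B: F(B→C) = (2975.0 + 486.1) − 540.9 = 2920.2 Mg Hg/yr.
Box C: F(C→D) = (2920.2 + 294.7) − 1002 = 2212.9 Mg Hg/yr.
Box D: F(D→E) = (2212.9 + 1062) − 658.7 = 2616.2 Mg Hg/yr.
Box E throughput = its input = 2616.2 Mg Hg/yr; τ = 17260 / 2616.2 = 6.597 yr.

6.60 yr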